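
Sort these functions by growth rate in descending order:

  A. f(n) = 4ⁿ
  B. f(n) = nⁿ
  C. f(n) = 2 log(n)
B > A > C

Comparing growth rates:
B = nⁿ is O(nⁿ)
A = 4ⁿ is O(4ⁿ)
C = 2 log(n) is O(log n)

Therefore, the order from fastest to slowest is: B > A > C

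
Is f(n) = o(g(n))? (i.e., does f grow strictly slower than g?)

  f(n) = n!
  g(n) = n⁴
False

f(n) = n! is O(n!), and g(n) = n⁴ is O(n⁴).
Since O(n!) grows faster than or equal to O(n⁴), f(n) = o(g(n)) is false.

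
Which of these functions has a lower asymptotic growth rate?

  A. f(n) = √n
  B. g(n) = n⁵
A

f(n) = √n is O(√n), while g(n) = n⁵ is O(n⁵).
Since O(√n) grows slower than O(n⁵), f(n) is dominated.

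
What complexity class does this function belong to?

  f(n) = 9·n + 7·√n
O(n)

The dominant term in 9·n + 7·√n is 9·n, which is Θ(n).
Lower-order terms (7·√n) are asymptotically negligible.
Constants are absorbed, so the tightest bound is O(n).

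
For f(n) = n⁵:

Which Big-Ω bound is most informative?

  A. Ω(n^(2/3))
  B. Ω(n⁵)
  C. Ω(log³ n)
B

f(n) = n⁵ is Ω(n⁵).
All listed options are valid Big-Ω bounds (lower bounds),
but Ω(n⁵) is the tightest (largest valid bound).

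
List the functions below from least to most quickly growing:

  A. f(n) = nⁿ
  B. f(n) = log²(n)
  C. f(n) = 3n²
B < C < A

Comparing growth rates:
B = log²(n) is O(log² n)
C = 3n² is O(n²)
A = nⁿ is O(nⁿ)

Therefore, the order from slowest to fastest is: B < C < A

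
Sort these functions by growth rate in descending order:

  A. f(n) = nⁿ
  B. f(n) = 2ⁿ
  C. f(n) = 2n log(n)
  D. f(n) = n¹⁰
A > B > D > C

Comparing growth rates:
A = nⁿ is O(nⁿ)
B = 2ⁿ is O(2ⁿ)
D = n¹⁰ is O(n¹⁰)
C = 2n log(n) is O(n log n)

Therefore, the order from fastest to slowest is: A > B > D > C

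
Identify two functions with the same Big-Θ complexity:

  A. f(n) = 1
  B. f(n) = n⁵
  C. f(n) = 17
A and C

Examining each function:
  A. 1 is O(1)
  B. n⁵ is O(n⁵)
  C. 17 is O(1)

Functions A and C both have the same complexity class.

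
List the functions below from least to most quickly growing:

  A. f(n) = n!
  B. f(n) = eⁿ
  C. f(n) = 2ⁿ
C < B < A

Comparing growth rates:
C = 2ⁿ is O(2ⁿ)
B = eⁿ is O(eⁿ)
A = n! is O(n!)

Therefore, the order from slowest to fastest is: C < B < A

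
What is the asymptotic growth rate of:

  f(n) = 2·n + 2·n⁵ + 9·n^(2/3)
Θ(n⁵)

Order the terms by growth rate: 9·n^(2/3) ≺ 2·n ≺ 2·n⁵.
The fastest-growing term 2·n⁵ dominates as n → ∞; dropping its constant factor gives Θ(n⁵).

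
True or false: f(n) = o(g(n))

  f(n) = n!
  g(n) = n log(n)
False

f(n) = n! is O(n!), and g(n) = n log(n) is O(n log n).
Since O(n!) grows faster than or equal to O(n log n), f(n) = o(g(n)) is false.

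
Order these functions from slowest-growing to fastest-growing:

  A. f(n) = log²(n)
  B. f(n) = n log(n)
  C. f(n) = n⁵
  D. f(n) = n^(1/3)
A < D < B < C

Comparing growth rates:
A = log²(n) is O(log² n)
D = n^(1/3) is O(n^(1/3))
B = n log(n) is O(n log n)
C = n⁵ is O(n⁵)

Therefore, the order from slowest to fastest is: A < D < B < C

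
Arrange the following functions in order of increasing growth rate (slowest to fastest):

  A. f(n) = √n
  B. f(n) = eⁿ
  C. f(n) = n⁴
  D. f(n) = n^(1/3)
D < A < C < B

Comparing growth rates:
D = n^(1/3) is O(n^(1/3))
A = √n is O(√n)
C = n⁴ is O(n⁴)
B = eⁿ is O(eⁿ)

Therefore, the order from slowest to fastest is: D < A < C < B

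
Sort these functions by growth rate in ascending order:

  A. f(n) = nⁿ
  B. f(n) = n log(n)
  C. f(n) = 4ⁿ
B < C < A

Comparing growth rates:
B = n log(n) is O(n log n)
C = 4ⁿ is O(4ⁿ)
A = nⁿ is O(nⁿ)

Therefore, the order from slowest to fastest is: B < C < A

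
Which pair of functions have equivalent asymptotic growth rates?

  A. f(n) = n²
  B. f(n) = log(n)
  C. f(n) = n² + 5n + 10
A and C

Examining each function:
  A. n² is O(n²)
  B. log(n) is O(log n)
  C. n² + 5n + 10 is O(n²)

Functions A and C both have the same complexity class.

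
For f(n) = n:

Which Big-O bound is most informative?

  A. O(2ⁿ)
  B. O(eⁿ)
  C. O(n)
C

f(n) = n is O(n).
All listed options are valid Big-O bounds (upper bounds),
but O(n) is the tightest (smallest valid bound).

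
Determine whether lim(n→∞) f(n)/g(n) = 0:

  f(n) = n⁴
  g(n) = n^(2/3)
False

f(n) = n⁴ is O(n⁴), and g(n) = n^(2/3) is O(n^(2/3)).
Since O(n⁴) grows faster than or equal to O(n^(2/3)), f(n) = o(g(n)) is false.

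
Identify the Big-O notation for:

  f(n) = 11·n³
O(n³)

The dominant term in 11·n³ is 11·n³, which is Θ(n³).
Constants are absorbed, so the tightest bound is O(n³).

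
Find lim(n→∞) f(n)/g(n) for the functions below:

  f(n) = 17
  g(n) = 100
17/100

Since 17 and 100 have the same growth rate (O(1)),
the ratio converges to a constant: 17/100.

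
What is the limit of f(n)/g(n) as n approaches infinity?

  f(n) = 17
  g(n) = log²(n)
0

Since 17 (O(1)) grows slower than log²(n) (O(log² n)),
the ratio f(n)/g(n) → 0 as n → ∞.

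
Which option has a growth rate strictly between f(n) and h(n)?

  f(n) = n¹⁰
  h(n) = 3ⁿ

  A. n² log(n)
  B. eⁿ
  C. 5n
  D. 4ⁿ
B

We need g(n) with n¹⁰ = o(g(n)) and g(n) = o(3ⁿ), i.e. O(n¹⁰) ≺ g ≺ O(3ⁿ).
Check each option:
  A. n² log(n) — O(n² log n) does not grow strictly faster than f(n)
  B. eⁿ — O(eⁿ) is strictly between O(n¹⁰) and O(3ⁿ) ✓
  C. 5n — O(n) does not grow strictly faster than f(n)
  D. 4ⁿ — O(4ⁿ) does not grow strictly slower than h(n)

Only option B (eⁿ) lies strictly between.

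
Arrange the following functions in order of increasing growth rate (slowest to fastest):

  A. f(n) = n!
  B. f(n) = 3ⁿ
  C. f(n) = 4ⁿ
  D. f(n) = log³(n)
D < B < C < A

Comparing growth rates:
D = log³(n) is O(log³ n)
B = 3ⁿ is O(3ⁿ)
C = 4ⁿ is O(4ⁿ)
A = n! is O(n!)

Therefore, the order from slowest to fastest is: D < B < C < A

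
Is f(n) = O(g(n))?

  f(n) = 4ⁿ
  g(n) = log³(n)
False

f(n) = 4ⁿ is O(4ⁿ), and g(n) = log³(n) is O(log³ n).
Since O(4ⁿ) grows faster than O(log³ n), f(n) = O(g(n)) is false.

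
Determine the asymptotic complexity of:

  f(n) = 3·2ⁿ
O(2ⁿ)

The dominant term in 3·2ⁿ is 3·2ⁿ, which is Θ(2ⁿ).
Constants are absorbed, so the tightest bound is O(2ⁿ).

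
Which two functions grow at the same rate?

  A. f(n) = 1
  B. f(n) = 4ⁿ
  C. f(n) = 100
A and C

Examining each function:
  A. 1 is O(1)
  B. 4ⁿ is O(4ⁿ)
  C. 100 is O(1)

Functions A and C both have the same complexity class.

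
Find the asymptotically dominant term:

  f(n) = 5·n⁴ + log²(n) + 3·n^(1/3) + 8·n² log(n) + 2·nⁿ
2·nⁿ

Looking at each term:
  - 5·n⁴ is O(n⁴)
  - log²(n) is O(log² n)
  - 3·n^(1/3) is O(n^(1/3))
  - 8·n² log(n) is O(n² log n)
  - 2·nⁿ is O(nⁿ)

The term 2·nⁿ (O(nⁿ)) grows fastest and dominates all others.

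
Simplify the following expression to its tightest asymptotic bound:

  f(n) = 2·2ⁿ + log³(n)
Θ(2ⁿ)

Order the terms by growth rate: log³(n) ≺ 2·2ⁿ.
The fastest-growing term 2·2ⁿ dominates as n → ∞; dropping its constant factor gives Θ(2ⁿ).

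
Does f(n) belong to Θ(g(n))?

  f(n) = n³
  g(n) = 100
False

f(n) = n³ is O(n³), and g(n) = 100 is O(1).
Since they have different growth rates, f(n) = Θ(g(n)) is false.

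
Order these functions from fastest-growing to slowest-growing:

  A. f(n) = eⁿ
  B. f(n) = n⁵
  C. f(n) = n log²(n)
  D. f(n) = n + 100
A > B > C > D

Comparing growth rates:
A = eⁿ is O(eⁿ)
B = n⁵ is O(n⁵)
C = n log²(n) is O(n log² n)
D = n + 100 is O(n)

Therefore, the order from fastest to slowest is: A > B > C > D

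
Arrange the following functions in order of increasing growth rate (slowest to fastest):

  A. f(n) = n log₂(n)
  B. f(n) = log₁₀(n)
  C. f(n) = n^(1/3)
B < C < A

Comparing growth rates:
B = log₁₀(n) is O(log n)
C = n^(1/3) is O(n^(1/3))
A = n log₂(n) is O(n log n)

Therefore, the order from slowest to fastest is: B < C < A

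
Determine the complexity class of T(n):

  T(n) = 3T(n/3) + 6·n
Θ(n log n)

Master Theorem: a = 3, b = 3, f(n) = 6·n.
Compute the critical exponent d = log₃(3) = 1.
Compare f(n) = Θ(n) against n^d:
  k = 1 = d, so f(n) = Θ(n^d) — Case 2.
  Work is balanced across levels: T(n) = Θ(n^d log n) = Θ(n log n).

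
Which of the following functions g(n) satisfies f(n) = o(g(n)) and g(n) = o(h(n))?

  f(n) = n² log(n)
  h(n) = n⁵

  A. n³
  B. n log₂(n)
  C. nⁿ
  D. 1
A

We need g(n) with n² log(n) = o(g(n)) and g(n) = o(n⁵), i.e. O(n² log n) ≺ g ≺ O(n⁵).
Check each option:
  A. n³ — O(n³) is strictly between O(n² log n) and O(n⁵) ✓
  B. n log₂(n) — O(n log n) does not grow strictly faster than f(n)
  C. nⁿ — O(nⁿ) does not grow strictly slower than h(n)
  D. 1 — O(1) does not grow strictly faster than f(n)

Only option A (n³) lies strictly between.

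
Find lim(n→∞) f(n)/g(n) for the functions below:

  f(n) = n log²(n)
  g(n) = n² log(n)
0

Since n log²(n) (O(n log² n)) grows slower than n² log(n) (O(n² log n)),
the ratio f(n)/g(n) → 0 as n → ∞.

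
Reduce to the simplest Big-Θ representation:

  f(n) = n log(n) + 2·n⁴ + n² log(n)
Θ(n⁴)

Order the terms by growth rate: n log(n) ≺ n² log(n) ≺ 2·n⁴.
The fastest-growing term 2·n⁴ dominates as n → ∞; dropping its constant factor gives Θ(n⁴).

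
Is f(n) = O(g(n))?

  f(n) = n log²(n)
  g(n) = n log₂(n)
False

f(n) = n log²(n) is O(n log² n), and g(n) = n log₂(n) is O(n log n).
Since O(n log² n) grows faster than O(n log n), f(n) = O(g(n)) is false.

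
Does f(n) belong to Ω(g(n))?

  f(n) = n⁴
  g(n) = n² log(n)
True

f(n) = n⁴ is O(n⁴), and g(n) = n² log(n) is O(n² log n).
Since O(n⁴) grows at least as fast as O(n² log n), f(n) = Ω(g(n)) is true.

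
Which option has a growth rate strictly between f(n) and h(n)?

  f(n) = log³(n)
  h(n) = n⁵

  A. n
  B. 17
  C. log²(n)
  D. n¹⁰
A

We need g(n) with log³(n) = o(g(n)) and g(n) = o(n⁵), i.e. O(log³ n) ≺ g ≺ O(n⁵).
Check each option:
  A. n — O(n) is strictly between O(log³ n) and O(n⁵) ✓
  B. 17 — O(1) does not grow strictly faster than f(n)
  C. log²(n) — O(log² n) does not grow strictly faster than f(n)
  D. n¹⁰ — O(n¹⁰) does not grow strictly slower than h(n)

Only option A (n) lies strictly between.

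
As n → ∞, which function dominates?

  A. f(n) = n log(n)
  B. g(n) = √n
A

f(n) = n log(n) is O(n log n), while g(n) = √n is O(√n).
Since O(n log n) grows faster than O(√n), f(n) dominates.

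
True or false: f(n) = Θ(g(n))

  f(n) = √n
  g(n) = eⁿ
False

f(n) = √n is O(√n), and g(n) = eⁿ is O(eⁿ).
Since they have different growth rates, f(n) = Θ(g(n)) is false.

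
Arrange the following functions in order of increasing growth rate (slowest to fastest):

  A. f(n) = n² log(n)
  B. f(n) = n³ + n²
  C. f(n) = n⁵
A < B < C

Comparing growth rates:
A = n² log(n) is O(n² log n)
B = n³ + n² is O(n³)
C = n⁵ is O(n⁵)

Therefore, the order from slowest to fastest is: A < B < C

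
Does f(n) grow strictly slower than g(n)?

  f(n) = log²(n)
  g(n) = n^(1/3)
True

f(n) = log²(n) is O(log² n), and g(n) = n^(1/3) is O(n^(1/3)).
Since O(log² n) grows strictly slower than O(n^(1/3)), f(n) = o(g(n)) is true.
This means lim(n→∞) f(n)/g(n) = 0.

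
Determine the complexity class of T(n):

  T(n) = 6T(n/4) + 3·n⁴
Θ(n⁴)

Master Theorem: a = 6, b = 4, f(n) = 3·n⁴.
Compute the critical exponent d = log₄(6) = 1.292.
Compare f(n) = Θ(n⁴) against n^d:
  k = 4 > d = 1.292, so f(n) = Ω(n^(d+ε)) — Case 3.
  Regularity: a·(n/b)^4/n^4 = a/b^4 = 6/256 < 1 ✓.
  The top-level work dominates: T(n) = Θ(f(n)) = Θ(n⁴).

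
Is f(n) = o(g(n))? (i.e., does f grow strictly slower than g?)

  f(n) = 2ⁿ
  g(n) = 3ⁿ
True

f(n) = 2ⁿ is O(2ⁿ), and g(n) = 3ⁿ is O(3ⁿ).
Since O(2ⁿ) grows strictly slower than O(3ⁿ), f(n) = o(g(n)) is true.
This means lim(n→∞) f(n)/g(n) = 0.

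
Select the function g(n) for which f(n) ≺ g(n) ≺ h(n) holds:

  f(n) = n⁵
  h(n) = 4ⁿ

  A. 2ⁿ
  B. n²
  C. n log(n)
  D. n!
A

We need g(n) with n⁵ = o(g(n)) and g(n) = o(4ⁿ), i.e. O(n⁵) ≺ g ≺ O(4ⁿ).
Check each option:
  A. 2ⁿ — O(2ⁿ) is strictly between O(n⁵) and O(4ⁿ) ✓
  B. n² — O(n²) does not grow strictly faster than f(n)
  C. n log(n) — O(n log n) does not grow strictly faster than f(n)
  D. n! — O(n!) does not grow strictly slower than h(n)

Only option A (2ⁿ) lies strictly between.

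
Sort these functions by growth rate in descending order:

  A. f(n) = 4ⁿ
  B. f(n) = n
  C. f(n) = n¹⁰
A > C > B

Comparing growth rates:
A = 4ⁿ is O(4ⁿ)
C = n¹⁰ is O(n¹⁰)
B = n is O(n)

Therefore, the order from fastest to slowest is: A > C > B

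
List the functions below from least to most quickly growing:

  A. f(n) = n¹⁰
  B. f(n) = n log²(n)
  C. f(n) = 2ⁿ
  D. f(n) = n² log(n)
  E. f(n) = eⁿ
B < D < A < C < E

Comparing growth rates:
B = n log²(n) is O(n log² n)
D = n² log(n) is O(n² log n)
A = n¹⁰ is O(n¹⁰)
C = 2ⁿ is O(2ⁿ)
E = eⁿ is O(eⁿ)

Therefore, the order from slowest to fastest is: B < D < A < C < E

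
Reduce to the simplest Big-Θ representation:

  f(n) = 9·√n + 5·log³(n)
Θ(√n)

Order the terms by growth rate: 5·log³(n) ≺ 9·√n.
The fastest-growing term 9·√n dominates as n → ∞; dropping its constant factor gives Θ(√n).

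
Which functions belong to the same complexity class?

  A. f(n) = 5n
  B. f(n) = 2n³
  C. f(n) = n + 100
A and C

Examining each function:
  A. 5n is O(n)
  B. 2n³ is O(n³)
  C. n + 100 is O(n)

Functions A and C both have the same complexity class.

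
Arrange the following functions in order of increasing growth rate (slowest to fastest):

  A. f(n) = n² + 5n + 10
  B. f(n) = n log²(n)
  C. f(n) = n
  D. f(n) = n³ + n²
C < B < A < D

Comparing growth rates:
C = n is O(n)
B = n log²(n) is O(n log² n)
A = n² + 5n + 10 is O(n²)
D = n³ + n² is O(n³)

Therefore, the order from slowest to fastest is: C < B < A < D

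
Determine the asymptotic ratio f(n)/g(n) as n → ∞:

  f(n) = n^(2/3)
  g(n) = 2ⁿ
0

Since n^(2/3) (O(n^(2/3))) grows slower than 2ⁿ (O(2ⁿ)),
the ratio f(n)/g(n) → 0 as n → ∞.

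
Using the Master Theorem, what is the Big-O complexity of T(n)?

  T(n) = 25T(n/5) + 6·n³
Θ(n³)

Master Theorem: a = 25, b = 5, f(n) = 6·n³.
Compute the critical exponent d = log₅(25) = 2.
Compare f(n) = Θ(n³) against n^d:
  k = 3 > d = 2, so f(n) = Ω(n^(d+ε)) — Case 3.
  Regularity: a·(n/b)^3/n^3 = a/b^3 = 25/125 < 1 ✓.
  The top-level work dominates: T(n) = Θ(f(n)) = Θ(n³).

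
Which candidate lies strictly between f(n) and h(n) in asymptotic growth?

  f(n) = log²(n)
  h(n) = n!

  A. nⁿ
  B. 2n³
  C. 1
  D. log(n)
B

We need g(n) with log²(n) = o(g(n)) and g(n) = o(n!), i.e. O(log² n) ≺ g ≺ O(n!).
Check each option:
  A. nⁿ — O(nⁿ) does not grow strictly slower than h(n)
  B. 2n³ — O(n³) is strictly between O(log² n) and O(n!) ✓
  C. 1 — O(1) does not grow strictly faster than f(n)
  D. log(n) — O(log n) does not grow strictly faster than f(n)

Only option B (2n³) lies strictly between.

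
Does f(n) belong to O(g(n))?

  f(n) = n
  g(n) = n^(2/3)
False

f(n) = n is O(n), and g(n) = n^(2/3) is O(n^(2/3)).
Since O(n) grows faster than O(n^(2/3)), f(n) = O(g(n)) is false.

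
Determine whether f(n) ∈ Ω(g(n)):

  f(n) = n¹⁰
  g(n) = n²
True

f(n) = n¹⁰ is O(n¹⁰), and g(n) = n² is O(n²).
Since O(n¹⁰) grows at least as fast as O(n²), f(n) = Ω(g(n)) is true.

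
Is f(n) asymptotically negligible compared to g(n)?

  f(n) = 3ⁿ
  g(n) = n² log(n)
False

f(n) = 3ⁿ is O(3ⁿ), and g(n) = n² log(n) is O(n² log n).
Since O(3ⁿ) grows faster than or equal to O(n² log n), f(n) = o(g(n)) is false.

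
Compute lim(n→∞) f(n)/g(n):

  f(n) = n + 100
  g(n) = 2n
1/2

Since n + 100 and 2n have the same growth rate (O(n)),
the ratio converges to a constant: 1/2.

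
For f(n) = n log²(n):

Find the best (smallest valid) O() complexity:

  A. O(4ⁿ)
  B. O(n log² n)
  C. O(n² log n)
B

f(n) = n log²(n) is O(n log² n).
All listed options are valid Big-O bounds (upper bounds),
but O(n log² n) is the tightest (smallest valid bound).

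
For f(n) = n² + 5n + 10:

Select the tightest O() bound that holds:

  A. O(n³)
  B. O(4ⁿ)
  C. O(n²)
C

f(n) = n² + 5n + 10 is O(n²).
All listed options are valid Big-O bounds (upper bounds),
but O(n²) is the tightest (smallest valid bound).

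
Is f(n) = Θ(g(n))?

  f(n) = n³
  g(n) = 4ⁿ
False

f(n) = n³ is O(n³), and g(n) = 4ⁿ is O(4ⁿ).
Since they have different growth rates, f(n) = Θ(g(n)) is false.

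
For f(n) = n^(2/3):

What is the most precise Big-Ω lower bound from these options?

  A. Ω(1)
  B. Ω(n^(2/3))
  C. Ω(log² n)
B

f(n) = n^(2/3) is Ω(n^(2/3)).
All listed options are valid Big-Ω bounds (lower bounds),
but Ω(n^(2/3)) is the tightest (largest valid bound).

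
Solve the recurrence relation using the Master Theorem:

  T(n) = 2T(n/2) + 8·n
Θ(n log n)

Master Theorem: a = 2, b = 2, f(n) = 8·n.
Compute the critical exponent d = log₂(2) = 1.
Compare f(n) = Θ(n) against n^d:
  k = 1 = d, so f(n) = Θ(n^d) — Case 2.
  Work is balanced across levels: T(n) = Θ(n^d log n) = Θ(n log n).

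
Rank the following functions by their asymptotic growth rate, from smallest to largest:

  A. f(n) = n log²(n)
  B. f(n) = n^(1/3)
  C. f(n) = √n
B < C < A

Comparing growth rates:
B = n^(1/3) is O(n^(1/3))
C = √n is O(√n)
A = n log²(n) is O(n log² n)

Therefore, the order from slowest to fastest is: B < C < A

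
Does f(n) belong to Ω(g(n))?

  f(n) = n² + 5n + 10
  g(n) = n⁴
False

f(n) = n² + 5n + 10 is O(n²), and g(n) = n⁴ is O(n⁴).
Since O(n²) grows slower than O(n⁴), f(n) = Ω(g(n)) is false.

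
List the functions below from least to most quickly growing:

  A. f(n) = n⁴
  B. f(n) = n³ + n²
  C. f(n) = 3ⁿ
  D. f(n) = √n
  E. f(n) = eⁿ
D < B < A < E < C

Comparing growth rates:
D = √n is O(√n)
B = n³ + n² is O(n³)
A = n⁴ is O(n⁴)
E = eⁿ is O(eⁿ)
C = 3ⁿ is O(3ⁿ)

Therefore, the order from slowest to fastest is: D < B < A < E < C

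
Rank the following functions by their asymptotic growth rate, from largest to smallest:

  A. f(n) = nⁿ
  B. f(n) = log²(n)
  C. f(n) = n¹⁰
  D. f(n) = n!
A > D > C > B

Comparing growth rates:
A = nⁿ is O(nⁿ)
D = n! is O(n!)
C = n¹⁰ is O(n¹⁰)
B = log²(n) is O(log² n)

Therefore, the order from fastest to slowest is: A > D > C > B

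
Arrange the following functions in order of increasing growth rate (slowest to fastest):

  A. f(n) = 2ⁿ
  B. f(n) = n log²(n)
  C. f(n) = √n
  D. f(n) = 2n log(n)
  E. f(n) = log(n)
E < C < D < B < A

Comparing growth rates:
E = log(n) is O(log n)
C = √n is O(√n)
D = 2n log(n) is O(n log n)
B = n log²(n) is O(n log² n)
A = 2ⁿ is O(2ⁿ)

Therefore, the order from slowest to fastest is: E < C < D < B < A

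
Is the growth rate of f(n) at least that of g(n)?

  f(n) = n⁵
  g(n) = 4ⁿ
False

f(n) = n⁵ is O(n⁵), and g(n) = 4ⁿ is O(4ⁿ).
Since O(n⁵) grows slower than O(4ⁿ), f(n) = Ω(g(n)) is false.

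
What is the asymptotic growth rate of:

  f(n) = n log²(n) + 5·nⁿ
Θ(nⁿ)

Order the terms by growth rate: n log²(n) ≺ 5·nⁿ.
The fastest-growing term 5·nⁿ dominates as n → ∞; dropping its constant factor gives Θ(nⁿ).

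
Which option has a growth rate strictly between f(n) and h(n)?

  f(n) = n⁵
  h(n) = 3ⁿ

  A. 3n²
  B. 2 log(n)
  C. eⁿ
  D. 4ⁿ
C

We need g(n) with n⁵ = o(g(n)) and g(n) = o(3ⁿ), i.e. O(n⁵) ≺ g ≺ O(3ⁿ).
Check each option:
  A. 3n² — O(n²) does not grow strictly faster than f(n)
  B. 2 log(n) — O(log n) does not grow strictly faster than f(n)
  C. eⁿ — O(eⁿ) is strictly between O(n⁵) and O(3ⁿ) ✓
  D. 4ⁿ — O(4ⁿ) does not grow strictly slower than h(n)

Only option C (eⁿ) lies strictly between.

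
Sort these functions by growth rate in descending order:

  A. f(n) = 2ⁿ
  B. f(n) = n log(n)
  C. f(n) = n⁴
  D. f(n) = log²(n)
A > C > B > D

Comparing growth rates:
A = 2ⁿ is O(2ⁿ)
C = n⁴ is O(n⁴)
B = n log(n) is O(n log n)
D = log²(n) is O(log² n)

Therefore, the order from fastest to slowest is: A > C > B > D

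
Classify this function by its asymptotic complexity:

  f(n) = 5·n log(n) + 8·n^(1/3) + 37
O(n log n)

The dominant term in 5·n log(n) + 8·n^(1/3) + 37 is 5·n log(n), which is Θ(n log n).
Lower-order terms (8·n^(1/3), 37) are asymptotically negligible.
Constants are absorbed, so the tightest bound is O(n log n).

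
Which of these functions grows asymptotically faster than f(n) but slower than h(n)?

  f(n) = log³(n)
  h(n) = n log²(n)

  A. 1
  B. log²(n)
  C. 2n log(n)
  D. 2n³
C

We need g(n) with log³(n) = o(g(n)) and g(n) = o(n log²(n)), i.e. O(log³ n) ≺ g ≺ O(n log² n).
Check each option:
  A. 1 — O(1) does not grow strictly faster than f(n)
  B. log²(n) — O(log² n) does not grow strictly faster than f(n)
  C. 2n log(n) — O(n log n) is strictly between O(log³ n) and O(n log² n) ✓
  D. 2n³ — O(n³) does not grow strictly slower than h(n)

Only option C (2n log(n)) lies strictly between.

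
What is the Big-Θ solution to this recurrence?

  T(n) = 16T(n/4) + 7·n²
Θ(n² log n)

Master Theorem: a = 16, b = 4, f(n) = 7·n².
Compute the critical exponent d = log₄(16) = 2.
Compare f(n) = Θ(n²) against n^d:
  k = 2 = d, so f(n) = Θ(n^d) — Case 2.
  Work is balanced across levels: T(n) = Θ(n^d log n) = Θ(n² log n).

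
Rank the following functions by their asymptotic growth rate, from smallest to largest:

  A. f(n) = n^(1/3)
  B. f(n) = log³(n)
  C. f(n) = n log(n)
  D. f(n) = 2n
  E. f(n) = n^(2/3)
B < A < E < D < C

Comparing growth rates:
B = log³(n) is O(log³ n)
A = n^(1/3) is O(n^(1/3))
E = n^(2/3) is O(n^(2/3))
D = 2n is O(n)
C = n log(n) is O(n log n)

Therefore, the order from slowest to fastest is: B < A < E < D < C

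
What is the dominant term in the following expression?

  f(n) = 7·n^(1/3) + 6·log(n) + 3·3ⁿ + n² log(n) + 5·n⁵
3·3ⁿ

Looking at each term:
  - 7·n^(1/3) is O(n^(1/3))
  - 6·log(n) is O(log n)
  - 3·3ⁿ is O(3ⁿ)
  - n² log(n) is O(n² log n)
  - 5·n⁵ is O(n⁵)

The term 3·3ⁿ (O(3ⁿ)) grows fastest and dominates all others.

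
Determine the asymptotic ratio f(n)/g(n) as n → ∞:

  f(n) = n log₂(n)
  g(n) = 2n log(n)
1/(2*log(2))

Since n log₂(n) and 2n log(n) have the same growth rate (O(n log n)),
the ratio converges to a constant: 1/(2*log(2)).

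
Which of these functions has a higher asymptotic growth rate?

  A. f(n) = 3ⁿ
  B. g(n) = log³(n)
A

f(n) = 3ⁿ is O(3ⁿ), while g(n) = log³(n) is O(log³ n).
Since O(3ⁿ) grows faster than O(log³ n), f(n) dominates.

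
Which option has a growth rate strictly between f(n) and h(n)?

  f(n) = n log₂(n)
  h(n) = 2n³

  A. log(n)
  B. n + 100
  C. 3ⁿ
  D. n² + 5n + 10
D

We need g(n) with n log₂(n) = o(g(n)) and g(n) = o(2n³), i.e. O(n log n) ≺ g ≺ O(n³).
Check each option:
  A. log(n) — O(log n) does not grow strictly faster than f(n)
  B. n + 100 — O(n) does not grow strictly faster than f(n)
  C. 3ⁿ — O(3ⁿ) does not grow strictly slower than h(n)
  D. n² + 5n + 10 — O(n²) is strictly between O(n log n) and O(n³) ✓

Only option D (n² + 5n + 10) lies strictly between.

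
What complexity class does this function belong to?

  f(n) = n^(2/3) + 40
O(n^(2/3))

The dominant term in n^(2/3) + 40 is n^(2/3), which is Θ(n^(2/3)).
Lower-order terms (40) are asymptotically negligible.
Constants are absorbed, so the tightest bound is O(n^(2/3)).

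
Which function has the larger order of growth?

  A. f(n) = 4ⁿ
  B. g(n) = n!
B

f(n) = 4ⁿ is O(4ⁿ), while g(n) = n! is O(n!).
Since O(n!) grows faster than O(4ⁿ), g(n) dominates.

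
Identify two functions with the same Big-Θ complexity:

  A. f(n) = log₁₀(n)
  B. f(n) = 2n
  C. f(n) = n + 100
B and C

Examining each function:
  A. log₁₀(n) is O(log n)
  B. 2n is O(n)
  C. n + 100 is O(n)

Functions B and C both have the same complexity class.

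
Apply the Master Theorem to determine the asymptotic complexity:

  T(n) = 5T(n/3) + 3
Θ(n^log₃(5))

Master Theorem: a = 5, b = 3, f(n) = 3.
Compute the critical exponent d = log₃(5) = 1.465.
Compare f(n) = Θ(1) against n^d:
  k = 0 < d = 1.465, so f(n) = O(n^(d-ε)) — Case 1.
  The recursion cost dominates: T(n) = Θ(n^d) = Θ(n^log₃(5)).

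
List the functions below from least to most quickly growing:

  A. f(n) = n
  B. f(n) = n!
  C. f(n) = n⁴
A < C < B

Comparing growth rates:
A = n is O(n)
C = n⁴ is O(n⁴)
B = n! is O(n!)

Therefore, the order from slowest to fastest is: A < C < B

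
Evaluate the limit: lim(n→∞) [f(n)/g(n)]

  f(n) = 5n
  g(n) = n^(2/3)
∞

Since 5n (O(n)) grows faster than n^(2/3) (O(n^(2/3))),
the ratio f(n)/g(n) → ∞ as n → ∞.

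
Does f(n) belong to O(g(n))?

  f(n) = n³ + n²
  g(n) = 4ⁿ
True

f(n) = n³ + n² is O(n³), and g(n) = 4ⁿ is O(4ⁿ).
Since O(n³) ⊆ O(4ⁿ) (f grows no faster than g), f(n) = O(g(n)) is true.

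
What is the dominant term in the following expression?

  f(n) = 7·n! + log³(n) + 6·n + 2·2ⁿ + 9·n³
7·n!

Looking at each term:
  - 7·n! is O(n!)
  - log³(n) is O(log³ n)
  - 6·n is O(n)
  - 2·2ⁿ is O(2ⁿ)
  - 9·n³ is O(n³)

The term 7·n! (O(n!)) grows fastest and dominates all others.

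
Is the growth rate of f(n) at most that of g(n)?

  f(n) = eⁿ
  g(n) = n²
False

f(n) = eⁿ is O(eⁿ), and g(n) = n² is O(n²).
Since O(eⁿ) grows faster than O(n²), f(n) = O(g(n)) is false.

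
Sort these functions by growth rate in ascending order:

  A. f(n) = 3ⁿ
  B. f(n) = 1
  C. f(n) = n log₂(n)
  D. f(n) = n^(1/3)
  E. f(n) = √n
B < D < E < C < A

Comparing growth rates:
B = 1 is O(1)
D = n^(1/3) is O(n^(1/3))
E = √n is O(√n)
C = n log₂(n) is O(n log n)
A = 3ⁿ is O(3ⁿ)

Therefore, the order from slowest to fastest is: B < D < E < C < A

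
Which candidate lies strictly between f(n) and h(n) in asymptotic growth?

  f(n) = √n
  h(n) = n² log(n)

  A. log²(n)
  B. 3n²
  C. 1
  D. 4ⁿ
B

We need g(n) with √n = o(g(n)) and g(n) = o(n² log(n)), i.e. O(√n) ≺ g ≺ O(n² log n).
Check each option:
  A. log²(n) — O(log² n) does not grow strictly faster than f(n)
  B. 3n² — O(n²) is strictly between O(√n) and O(n² log n) ✓
  C. 1 — O(1) does not grow strictly faster than f(n)
  D. 4ⁿ — O(4ⁿ) does not grow strictly slower than h(n)

Only option B (3n²) lies strictly between.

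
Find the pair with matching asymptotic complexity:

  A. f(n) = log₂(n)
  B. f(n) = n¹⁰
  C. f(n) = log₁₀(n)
A and C

Examining each function:
  A. log₂(n) is O(log n)
  B. n¹⁰ is O(n¹⁰)
  C. log₁₀(n) is O(log n)

Functions A and C both have the same complexity class.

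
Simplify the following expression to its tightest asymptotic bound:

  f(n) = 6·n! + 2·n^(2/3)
Θ(n!)

Order the terms by growth rate: 2·n^(2/3) ≺ 6·n!.
The fastest-growing term 6·n! dominates as n → ∞; dropping its constant factor gives Θ(n!).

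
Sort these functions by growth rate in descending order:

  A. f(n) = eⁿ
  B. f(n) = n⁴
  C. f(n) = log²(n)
A > B > C

Comparing growth rates:
A = eⁿ is O(eⁿ)
B = n⁴ is O(n⁴)
C = log²(n) is O(log² n)

Therefore, the order from fastest to slowest is: A > B > C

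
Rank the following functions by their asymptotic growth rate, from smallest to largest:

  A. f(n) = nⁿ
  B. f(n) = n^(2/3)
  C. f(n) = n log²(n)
B < C < A

Comparing growth rates:
B = n^(2/3) is O(n^(2/3))
C = n log²(n) is O(n log² n)
A = nⁿ is O(nⁿ)

Therefore, the order from slowest to fastest is: B < C < A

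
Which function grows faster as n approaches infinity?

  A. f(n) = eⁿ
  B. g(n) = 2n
A

f(n) = eⁿ is O(eⁿ), while g(n) = 2n is O(n).
Since O(eⁿ) grows faster than O(n), f(n) dominates.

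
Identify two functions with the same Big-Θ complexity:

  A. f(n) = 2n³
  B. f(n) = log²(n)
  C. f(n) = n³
A and C

Examining each function:
  A. 2n³ is O(n³)
  B. log²(n) is O(log² n)
  C. n³ is O(n³)

Functions A and C both have the same complexity class.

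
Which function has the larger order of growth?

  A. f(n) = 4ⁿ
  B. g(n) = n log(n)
A

f(n) = 4ⁿ is O(4ⁿ), while g(n) = n log(n) is O(n log n).
Since O(4ⁿ) grows faster than O(n log n), f(n) dominates.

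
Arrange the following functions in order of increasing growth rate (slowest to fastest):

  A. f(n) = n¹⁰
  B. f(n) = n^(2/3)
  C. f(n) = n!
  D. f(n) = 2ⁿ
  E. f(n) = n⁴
B < E < A < D < C

Comparing growth rates:
B = n^(2/3) is O(n^(2/3))
E = n⁴ is O(n⁴)
A = n¹⁰ is O(n¹⁰)
D = 2ⁿ is O(2ⁿ)
C = n! is O(n!)

Therefore, the order from slowest to fastest is: B < E < A < D < C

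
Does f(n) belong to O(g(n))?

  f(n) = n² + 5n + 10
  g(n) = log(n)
False

f(n) = n² + 5n + 10 is O(n²), and g(n) = log(n) is O(log n).
Since O(n²) grows faster than O(log n), f(n) = O(g(n)) is false.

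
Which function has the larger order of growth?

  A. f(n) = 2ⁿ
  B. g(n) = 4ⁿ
B

f(n) = 2ⁿ is O(2ⁿ), while g(n) = 4ⁿ is O(4ⁿ).
Since O(4ⁿ) grows faster than O(2ⁿ), g(n) dominates.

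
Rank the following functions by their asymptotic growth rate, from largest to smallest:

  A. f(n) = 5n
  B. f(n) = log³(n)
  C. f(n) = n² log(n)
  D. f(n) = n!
D > C > A > B

Comparing growth rates:
D = n! is O(n!)
C = n² log(n) is O(n² log n)
A = 5n is O(n)
B = log³(n) is O(log³ n)

Therefore, the order from fastest to slowest is: D > C > A > B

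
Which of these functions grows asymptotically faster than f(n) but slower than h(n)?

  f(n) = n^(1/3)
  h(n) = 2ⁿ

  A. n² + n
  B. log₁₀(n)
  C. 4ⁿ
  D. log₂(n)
A

We need g(n) with n^(1/3) = o(g(n)) and g(n) = o(2ⁿ), i.e. O(n^(1/3)) ≺ g ≺ O(2ⁿ).
Check each option:
  A. n² + n — O(n²) is strictly between O(n^(1/3)) and O(2ⁿ) ✓
  B. log₁₀(n) — O(log n) does not grow strictly faster than f(n)
  C. 4ⁿ — O(4ⁿ) does not grow strictly slower than h(n)
  D. log₂(n) — O(log n) does not grow strictly faster than f(n)

Only option A (n² + n) lies strictly between.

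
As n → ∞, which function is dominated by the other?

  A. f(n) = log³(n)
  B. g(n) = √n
A

f(n) = log³(n) is O(log³ n), while g(n) = √n is O(√n).
Since O(log³ n) grows slower than O(√n), f(n) is dominated.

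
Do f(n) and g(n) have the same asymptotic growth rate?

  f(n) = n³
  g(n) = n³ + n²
True

f(n) = n³ and g(n) = n³ + n² are both O(n³).
Since they have the same asymptotic growth rate, f(n) = Θ(g(n)) is true.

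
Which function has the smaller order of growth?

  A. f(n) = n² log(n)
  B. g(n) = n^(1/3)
B

f(n) = n² log(n) is O(n² log n), while g(n) = n^(1/3) is O(n^(1/3)).
Since O(n^(1/3)) grows slower than O(n² log n), g(n) is dominated.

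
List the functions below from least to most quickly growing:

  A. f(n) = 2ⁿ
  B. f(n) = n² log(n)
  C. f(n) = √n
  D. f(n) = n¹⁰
C < B < D < A

Comparing growth rates:
C = √n is O(√n)
B = n² log(n) is O(n² log n)
D = n¹⁰ is O(n¹⁰)
A = 2ⁿ is O(2ⁿ)

Therefore, the order from slowest to fastest is: C < B < D < A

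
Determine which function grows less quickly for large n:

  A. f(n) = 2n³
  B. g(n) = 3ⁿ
A

f(n) = 2n³ is O(n³), while g(n) = 3ⁿ is O(3ⁿ).
Since O(n³) grows slower than O(3ⁿ), f(n) is dominated.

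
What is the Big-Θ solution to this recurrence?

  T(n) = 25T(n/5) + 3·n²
Θ(n² log n)

Master Theorem: a = 25, b = 5, f(n) = 3·n².
Compute the critical exponent d = log₅(25) = 2.
Compare f(n) = Θ(n²) against n^d:
  k = 2 = d, so f(n) = Θ(n^d) — Case 2.
  Work is balanced across levels: T(n) = Θ(n^d log n) = Θ(n² log n).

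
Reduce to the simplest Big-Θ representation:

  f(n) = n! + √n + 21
Θ(n!)

Order the terms by growth rate: 21 ≺ √n ≺ n!.
The fastest-growing term n! dominates as n → ∞; dropping its constant factor gives Θ(n!).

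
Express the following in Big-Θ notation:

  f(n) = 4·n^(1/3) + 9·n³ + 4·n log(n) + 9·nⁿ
Θ(nⁿ)

Order the terms by growth rate: 4·n^(1/3) ≺ 4·n log(n) ≺ 9·n³ ≺ 9·nⁿ.
The fastest-growing term 9·nⁿ dominates as n → ∞; dropping its constant factor gives Θ(nⁿ).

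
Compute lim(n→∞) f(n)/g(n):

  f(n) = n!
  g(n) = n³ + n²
∞

Since n! (O(n!)) grows faster than n³ + n² (O(n³)),
the ratio f(n)/g(n) → ∞ as n → ∞.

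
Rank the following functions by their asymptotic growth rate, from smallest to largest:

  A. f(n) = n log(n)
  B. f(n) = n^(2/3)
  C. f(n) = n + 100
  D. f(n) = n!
B < C < A < D

Comparing growth rates:
B = n^(2/3) is O(n^(2/3))
C = n + 100 is O(n)
A = n log(n) is O(n log n)
D = n! is O(n!)

Therefore, the order from slowest to fastest is: B < C < A < D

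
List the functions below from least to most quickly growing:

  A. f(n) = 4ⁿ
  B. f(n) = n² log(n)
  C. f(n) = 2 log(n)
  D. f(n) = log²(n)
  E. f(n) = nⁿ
C < D < B < A < E

Comparing growth rates:
C = 2 log(n) is O(log n)
D = log²(n) is O(log² n)
B = n² log(n) is O(n² log n)
A = 4ⁿ is O(4ⁿ)
E = nⁿ is O(nⁿ)

Therefore, the order from slowest to fastest is: C < D < B < A < E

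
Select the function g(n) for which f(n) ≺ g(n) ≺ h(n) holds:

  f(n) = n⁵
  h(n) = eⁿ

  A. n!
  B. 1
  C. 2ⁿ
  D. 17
C

We need g(n) with n⁵ = o(g(n)) and g(n) = o(eⁿ), i.e. O(n⁵) ≺ g ≺ O(eⁿ).
Check each option:
  A. n! — O(n!) does not grow strictly slower than h(n)
  B. 1 — O(1) does not grow strictly faster than f(n)
  C. 2ⁿ — O(2ⁿ) is strictly between O(n⁵) and O(eⁿ) ✓
  D. 17 — O(1) does not grow strictly faster than f(n)

Only option C (2ⁿ) lies strictly between.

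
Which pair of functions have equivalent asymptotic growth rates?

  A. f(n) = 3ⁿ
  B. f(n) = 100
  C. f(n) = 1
B and C

Examining each function:
  A. 3ⁿ is O(3ⁿ)
  B. 100 is O(1)
  C. 1 is O(1)

Functions B and C both have the same complexity class.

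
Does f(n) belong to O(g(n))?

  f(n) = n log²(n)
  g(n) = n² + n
True

f(n) = n log²(n) is O(n log² n), and g(n) = n² + n is O(n²).
Since O(n log² n) ⊆ O(n²) (f grows no faster than g), f(n) = O(g(n)) is true.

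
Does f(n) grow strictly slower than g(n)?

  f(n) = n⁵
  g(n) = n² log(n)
False

f(n) = n⁵ is O(n⁵), and g(n) = n² log(n) is O(n² log n).
Since O(n⁵) grows faster than or equal to O(n² log n), f(n) = o(g(n)) is false.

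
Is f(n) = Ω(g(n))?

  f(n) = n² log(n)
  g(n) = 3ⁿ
False

f(n) = n² log(n) is O(n² log n), and g(n) = 3ⁿ is O(3ⁿ).
Since O(n² log n) grows slower than O(3ⁿ), f(n) = Ω(g(n)) is false.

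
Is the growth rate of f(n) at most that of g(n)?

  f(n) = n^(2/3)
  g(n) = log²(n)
False

f(n) = n^(2/3) is O(n^(2/3)), and g(n) = log²(n) is O(log² n).
Since O(n^(2/3)) grows faster than O(log² n), f(n) = O(g(n)) is false.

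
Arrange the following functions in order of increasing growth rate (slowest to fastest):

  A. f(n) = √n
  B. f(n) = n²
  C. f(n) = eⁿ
A < B < C

Comparing growth rates:
A = √n is O(√n)
B = n² is O(n²)
C = eⁿ is O(eⁿ)

Therefore, the order from slowest to fastest is: A < B < C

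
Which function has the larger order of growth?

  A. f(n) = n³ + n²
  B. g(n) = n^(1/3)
A

f(n) = n³ + n² is O(n³), while g(n) = n^(1/3) is O(n^(1/3)).
Since O(n³) grows faster than O(n^(1/3)), f(n) dominates.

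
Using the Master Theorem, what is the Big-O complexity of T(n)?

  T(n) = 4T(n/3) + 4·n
Θ(n^log₃(4))

Master Theorem: a = 4, b = 3, f(n) = 4·n.
Compute the critical exponent d = log₃(4) = 1.262.
Compare f(n) = Θ(n) against n^d:
  k = 1 < d = 1.262, so f(n) = O(n^(d-ε)) — Case 1.
  The recursion cost dominates: T(n) = Θ(n^d) = Θ(n^log₃(4)).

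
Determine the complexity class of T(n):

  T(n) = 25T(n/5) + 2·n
Θ(n²)

Master Theorem: a = 25, b = 5, f(n) = 2·n.
Compute the critical exponent d = log₅(25) = 2.
Compare f(n) = Θ(n) against n^d:
  k = 1 < d = 2, so f(n) = O(n^(d-ε)) — Case 1.
  The recursion cost dominates: T(n) = Θ(n^d) = Θ(n²).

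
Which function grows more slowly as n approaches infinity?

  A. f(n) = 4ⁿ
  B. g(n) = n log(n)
B

f(n) = 4ⁿ is O(4ⁿ), while g(n) = n log(n) is O(n log n).
Since O(n log n) grows slower than O(4ⁿ), g(n) is dominated.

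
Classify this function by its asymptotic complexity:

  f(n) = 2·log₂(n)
O(log n)

The dominant term in 2·log₂(n) is 2·log₂(n), which is Θ(log n).
Constants are absorbed, so the tightest bound is O(log n).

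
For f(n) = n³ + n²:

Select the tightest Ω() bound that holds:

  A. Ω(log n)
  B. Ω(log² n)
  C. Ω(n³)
C

f(n) = n³ + n² is Ω(n³).
All listed options are valid Big-Ω bounds (lower bounds),
but Ω(n³) is the tightest (largest valid bound).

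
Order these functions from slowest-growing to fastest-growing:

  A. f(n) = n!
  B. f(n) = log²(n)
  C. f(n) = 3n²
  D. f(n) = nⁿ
B < C < A < D

Comparing growth rates:
B = log²(n) is O(log² n)
C = 3n² is O(n²)
A = n! is O(n!)
D = nⁿ is O(nⁿ)

Therefore, the order from slowest to fastest is: B < C < A < D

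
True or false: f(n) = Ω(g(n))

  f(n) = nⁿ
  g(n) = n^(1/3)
True

f(n) = nⁿ is O(nⁿ), and g(n) = n^(1/3) is O(n^(1/3)).
Since O(nⁿ) grows at least as fast as O(n^(1/3)), f(n) = Ω(g(n)) is true.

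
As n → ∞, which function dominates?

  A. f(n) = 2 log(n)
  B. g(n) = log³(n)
B

f(n) = 2 log(n) is O(log n), while g(n) = log³(n) is O(log³ n).
Since O(log³ n) grows faster than O(log n), g(n) dominates.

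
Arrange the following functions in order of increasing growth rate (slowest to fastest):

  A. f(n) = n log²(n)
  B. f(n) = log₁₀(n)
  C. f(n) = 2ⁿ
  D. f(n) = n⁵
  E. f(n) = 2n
B < E < A < D < C

Comparing growth rates:
B = log₁₀(n) is O(log n)
E = 2n is O(n)
A = n log²(n) is O(n log² n)
D = n⁵ is O(n⁵)
C = 2ⁿ is O(2ⁿ)

Therefore, the order from slowest to fastest is: B < E < A < D < C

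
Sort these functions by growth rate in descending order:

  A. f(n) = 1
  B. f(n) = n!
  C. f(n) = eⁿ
B > C > A

Comparing growth rates:
B = n! is O(n!)
C = eⁿ is O(eⁿ)
A = 1 is O(1)

Therefore, the order from fastest to slowest is: B > C > A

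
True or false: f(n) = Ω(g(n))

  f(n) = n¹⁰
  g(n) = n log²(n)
True

f(n) = n¹⁰ is O(n¹⁰), and g(n) = n log²(n) is O(n log² n).
Since O(n¹⁰) grows at least as fast as O(n log² n), f(n) = Ω(g(n)) is true.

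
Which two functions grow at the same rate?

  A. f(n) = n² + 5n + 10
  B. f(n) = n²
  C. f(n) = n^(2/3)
A and B

Examining each function:
  A. n² + 5n + 10 is O(n²)
  B. n² is O(n²)
  C. n^(2/3) is O(n^(2/3))

Functions A and B both have the same complexity class.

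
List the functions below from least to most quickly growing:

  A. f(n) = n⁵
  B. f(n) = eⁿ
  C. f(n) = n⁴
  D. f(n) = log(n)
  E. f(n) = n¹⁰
D < C < A < E < B

Comparing growth rates:
D = log(n) is O(log n)
C = n⁴ is O(n⁴)
A = n⁵ is O(n⁵)
E = n¹⁰ is O(n¹⁰)
B = eⁿ is O(eⁿ)

Therefore, the order from slowest to fastest is: D < C < A < E < B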